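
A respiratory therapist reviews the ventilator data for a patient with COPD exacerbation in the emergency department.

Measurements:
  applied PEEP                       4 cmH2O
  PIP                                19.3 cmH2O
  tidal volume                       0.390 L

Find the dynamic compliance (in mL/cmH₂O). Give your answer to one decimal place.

25.5

Dynamic compliance = Vt / (PIP − PEEP) = 390 / (19.3 − 4) = 390 / 15.3 = 25.49 mL/cmH2O.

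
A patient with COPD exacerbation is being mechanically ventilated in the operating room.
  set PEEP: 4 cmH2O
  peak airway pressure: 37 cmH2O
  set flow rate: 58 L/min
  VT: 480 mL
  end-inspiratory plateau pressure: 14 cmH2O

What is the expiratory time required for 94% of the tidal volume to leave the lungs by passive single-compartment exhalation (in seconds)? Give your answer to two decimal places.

3.21

Flow: 58 L/min ÷ 60 = 0.9667 L/s.
R = (PIP − Pplat)/V̇ = (37 − 14) / 0.9667 = 23.0/0.9667 = 23.792 cmH2O·s/L.
C = Vt/(Pplat − PEEP) = 480.0 / (14 − 4) = 480.0/10.0 = 48.0 mL/cmH2O.
τ = R × C = 23.792 × 0.048 L/cmH2O = 1.142 s.
t = −τ·ln(1 − 0.94) = −1.142·ln(0.06) = 3.213 s.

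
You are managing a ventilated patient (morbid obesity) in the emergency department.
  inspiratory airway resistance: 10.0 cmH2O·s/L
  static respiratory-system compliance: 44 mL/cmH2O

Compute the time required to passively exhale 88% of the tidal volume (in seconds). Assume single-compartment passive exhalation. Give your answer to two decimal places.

τ = R × C = 10.0 × 44 mL/cmH2O = 10.0 × 0.044 L/cmH2O = 0.44 s.
Exhaled fraction f = 1 − e^(−t/τ) → t = −τ·ln(1 − f) = −0.44·ln(0.12) = 0.9329 s.

0.93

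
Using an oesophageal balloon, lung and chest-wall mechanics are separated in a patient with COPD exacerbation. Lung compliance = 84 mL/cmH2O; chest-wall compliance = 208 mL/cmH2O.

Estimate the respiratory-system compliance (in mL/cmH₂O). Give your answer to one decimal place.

59.8

Lung and chest wall are elastances in series: 1/Crs = 1/CL + 1/Ccw.
1/Crs = 1/84 + 1/208 = 0.01671.
Crs = 59.844 mL/cmH2O.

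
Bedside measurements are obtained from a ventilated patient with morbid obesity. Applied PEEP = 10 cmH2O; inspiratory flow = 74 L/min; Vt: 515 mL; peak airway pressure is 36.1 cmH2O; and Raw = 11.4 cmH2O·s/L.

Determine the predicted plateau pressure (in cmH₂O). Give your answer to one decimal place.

Flow: 74 L/min ÷ 60 = 1.2333 L/s.
Pplat = PIP − Raw × flow = 36.1 − 11.4 × 1.2333 = 36.1 − 14.06 = 22.04 cmH2O.

22.0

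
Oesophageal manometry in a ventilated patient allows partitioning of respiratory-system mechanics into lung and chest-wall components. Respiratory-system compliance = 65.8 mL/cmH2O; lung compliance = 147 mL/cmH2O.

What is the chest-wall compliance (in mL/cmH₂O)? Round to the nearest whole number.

1/Ccw = 1/Crs − 1/CL.
1/Ccw = 1/65.8 − 1/147 = 0.008395.
Ccw = 119.12 mL/cmH2O.

119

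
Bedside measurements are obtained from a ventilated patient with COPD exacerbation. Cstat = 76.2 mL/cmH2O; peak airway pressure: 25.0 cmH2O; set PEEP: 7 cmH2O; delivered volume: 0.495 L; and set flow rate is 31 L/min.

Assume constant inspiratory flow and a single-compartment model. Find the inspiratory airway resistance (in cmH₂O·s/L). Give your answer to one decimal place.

22.3

Flow: 31 L/min ÷ 60 = 0.5167 L/s.
Equation of motion (constant flow): PIP = Vt/C + R·V̇ + PEEP.
R·V̇ = PIP − Vt/C − PEEP = 25.0 − 495/76.2 − 7 = 25.0 − 6.496 − 7 = 11.504 cmH2O.
R = 11.504 / 0.5167 = 22.264 cmH2O·s/L.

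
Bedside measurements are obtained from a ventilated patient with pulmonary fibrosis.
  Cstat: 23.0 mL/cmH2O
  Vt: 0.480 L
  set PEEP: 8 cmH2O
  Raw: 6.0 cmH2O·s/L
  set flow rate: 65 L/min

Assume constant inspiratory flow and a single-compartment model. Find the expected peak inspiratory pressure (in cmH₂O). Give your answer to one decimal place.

35.4

Flow: 65 L/min ÷ 60 = 1.0833 L/s.
Equation of motion (constant flow): PIP = Vt/C + R·V̇ + PEEP.
PIP = 480/23.0 + 6.0×1.0833 + 8 = 20.87 + 6.5 + 8 = 35.37 cmH2O.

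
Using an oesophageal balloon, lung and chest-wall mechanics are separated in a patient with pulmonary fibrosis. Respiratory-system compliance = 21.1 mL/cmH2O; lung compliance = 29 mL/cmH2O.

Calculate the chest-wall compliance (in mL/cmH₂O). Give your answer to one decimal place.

1/Ccw = 1/Crs − 1/CL.
1/Ccw = 1/21.1 − 1/29 = 0.01291.
Ccw = 77.459 mL/cmH2O.

77.5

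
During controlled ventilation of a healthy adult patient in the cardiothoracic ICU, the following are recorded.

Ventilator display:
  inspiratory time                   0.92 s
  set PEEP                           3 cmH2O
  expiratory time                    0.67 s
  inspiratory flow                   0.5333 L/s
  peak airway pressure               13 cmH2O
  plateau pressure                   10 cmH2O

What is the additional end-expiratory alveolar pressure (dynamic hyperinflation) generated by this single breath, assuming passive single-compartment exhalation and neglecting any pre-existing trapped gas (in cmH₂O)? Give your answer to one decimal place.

1.3

Vt = flow × Ti = 0.5333 L/s × 0.92 s × 1000 mL/L = 490.64 mL.
R = (PIP − Pplat)/V̇ = (13 − 10) / 0.5333 = 3.0/0.5333 = 5.625 cmH2O·s/L.
C = Vt/(Pplat − PEEP) = 490.64 / (10 − 3) = 490.64/7.0 = 70.091 mL/cmH2O.
τ = R × C = 5.625 × 0.07009 L/cmH2O = 0.3943 s.
Fraction remaining = e^(−Te/τ) = e^(−0.67/0.3943) = 0.1828; trapped volume = 490.64 × 0.1828 = 89.689 mL.
Additional alveolar pressure from trapping ≈ V_trapped / C = 89.689 / 70.091 = 1.28 cmH2O.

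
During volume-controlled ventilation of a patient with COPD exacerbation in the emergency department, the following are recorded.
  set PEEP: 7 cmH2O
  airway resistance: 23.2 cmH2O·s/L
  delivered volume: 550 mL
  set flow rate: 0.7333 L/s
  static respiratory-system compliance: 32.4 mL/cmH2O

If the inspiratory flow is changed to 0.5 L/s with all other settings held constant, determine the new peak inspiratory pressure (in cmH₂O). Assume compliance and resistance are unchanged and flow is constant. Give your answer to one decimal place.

35.6

PIP = Vt/C + R·V̇ + PEEP (constant-flow equation of motion).
Only the resistive term changes: ΔPIP = R × ΔV̇ = 23.2 × (0.5 − 0.7333) = 23.2 × -0.2333 = -5.413 cmH2O.
Original PIP = 550/32.4 + 23.2×0.7333 + 7 = 40.988 cmH2O; new PIP = 40.988 + (-5.413) = 35.575 cmH2O.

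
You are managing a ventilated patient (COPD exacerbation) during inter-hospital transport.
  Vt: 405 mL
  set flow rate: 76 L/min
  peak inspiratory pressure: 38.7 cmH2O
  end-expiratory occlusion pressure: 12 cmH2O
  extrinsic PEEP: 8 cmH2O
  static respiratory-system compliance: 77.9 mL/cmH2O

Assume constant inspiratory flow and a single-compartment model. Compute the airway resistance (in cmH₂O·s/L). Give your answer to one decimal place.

Flow: 76 L/min ÷ 60 = 1.2667 L/s.
Total PEEP = 12 cmH2O (set 8 + intrinsic 4); this is the baseline alveolar pressure.
Equation of motion (constant flow): PIP = Vt/C + R·V̇ + PEEP.
R·V̇ = PIP − Vt/C − PEEP = 38.7 − 405/77.9 − 12 = 38.7 − 5.199 − 12 = 21.501 cmH2O.
R = 21.501 / 1.2667 = 16.974 cmH2O·s/L.

17.0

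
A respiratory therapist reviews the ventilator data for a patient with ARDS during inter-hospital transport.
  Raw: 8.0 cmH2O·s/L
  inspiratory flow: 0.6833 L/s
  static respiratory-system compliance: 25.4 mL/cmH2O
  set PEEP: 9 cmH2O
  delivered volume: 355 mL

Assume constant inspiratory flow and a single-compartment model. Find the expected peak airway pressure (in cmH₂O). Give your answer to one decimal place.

28.4

Equation of motion (constant flow): PIP = Vt/C + R·V̇ + PEEP.
PIP = 355/25.4 + 8.0×0.6833 + 9 = 13.976 + 5.466 + 9 = 28.442 cmH2O.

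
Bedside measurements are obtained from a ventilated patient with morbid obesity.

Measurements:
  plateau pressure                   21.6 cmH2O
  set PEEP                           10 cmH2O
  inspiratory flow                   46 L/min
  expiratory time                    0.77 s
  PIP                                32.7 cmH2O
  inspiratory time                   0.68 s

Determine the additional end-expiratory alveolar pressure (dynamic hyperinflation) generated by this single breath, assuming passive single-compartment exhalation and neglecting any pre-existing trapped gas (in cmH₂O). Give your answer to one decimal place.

Flow: 46 L/min ÷ 60 = 0.7667 L/s.
Vt = flow × Ti = 0.7667 L/s × 0.68 s × 1000 mL/L = 521.36 mL.
R = (PIP − Pplat)/V̇ = (32.7 − 21.6) / 0.7667 = 11.1/0.7667 = 14.478 cmH2O·s/L.
C = Vt/(Pplat − PEEP) = 521.36 / (21.6 − 10) = 521.36/11.6 = 44.945 mL/cmH2O.
τ = R × C = 14.478 × 0.04495 L/cmH2O = 0.6508 s.
Fraction remaining = e^(−Te/τ) = e^(−0.77/0.6508) = 0.3063; trapped volume = 521.36 × 0.3063 = 159.69 mL.
Additional alveolar pressure from trapping ≈ V_trapped / C = 159.69 / 44.945 = 3.553 cmH2O.

3.6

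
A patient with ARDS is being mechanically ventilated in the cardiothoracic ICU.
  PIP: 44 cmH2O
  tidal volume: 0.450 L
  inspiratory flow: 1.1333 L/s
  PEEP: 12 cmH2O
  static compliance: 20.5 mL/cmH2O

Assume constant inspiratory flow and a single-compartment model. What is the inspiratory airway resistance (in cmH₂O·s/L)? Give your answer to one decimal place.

8.9

Equation of motion (constant flow): PIP = Vt/C + R·V̇ + PEEP.
R·V̇ = PIP − Vt/C − PEEP = 44 − 450/20.5 − 12 = 44 − 21.951 − 12 = 10.049 cmH2O.
R = 10.049 / 1.1333 = 8.867 cmH2O·s/L.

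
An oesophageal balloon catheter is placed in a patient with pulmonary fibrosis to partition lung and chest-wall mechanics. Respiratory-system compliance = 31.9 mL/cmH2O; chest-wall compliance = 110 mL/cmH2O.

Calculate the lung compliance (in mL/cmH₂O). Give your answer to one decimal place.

1/CL = 1/Crs − 1/Ccw.
1/CL = 1/31.9 − 1/110 = 0.02226.
CL = 44.924 mL/cmH2O.

44.9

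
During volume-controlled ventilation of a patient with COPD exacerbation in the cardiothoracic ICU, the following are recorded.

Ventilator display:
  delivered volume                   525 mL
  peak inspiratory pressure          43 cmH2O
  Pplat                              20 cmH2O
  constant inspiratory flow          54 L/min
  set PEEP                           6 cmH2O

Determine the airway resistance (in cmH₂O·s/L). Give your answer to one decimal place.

25.6

Flow: 54 L/min ÷ 60 = 0.9 L/s.
Raw = (PIP − Pplat) / flow = (43 − 20) / 0.9 = 23.0 / 0.9 = 25.556 cmH2O·s/L.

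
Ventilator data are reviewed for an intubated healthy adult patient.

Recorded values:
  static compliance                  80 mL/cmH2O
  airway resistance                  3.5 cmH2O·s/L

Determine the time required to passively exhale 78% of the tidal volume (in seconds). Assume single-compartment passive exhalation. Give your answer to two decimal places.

τ = R × C = 3.5 × 80 mL/cmH2O = 3.5 × 0.080 L/cmH2O = 0.28 s.
Exhaled fraction f = 1 − e^(−t/τ) → t = −τ·ln(1 − f) = −0.28·ln(0.22) = 0.424 s.

0.42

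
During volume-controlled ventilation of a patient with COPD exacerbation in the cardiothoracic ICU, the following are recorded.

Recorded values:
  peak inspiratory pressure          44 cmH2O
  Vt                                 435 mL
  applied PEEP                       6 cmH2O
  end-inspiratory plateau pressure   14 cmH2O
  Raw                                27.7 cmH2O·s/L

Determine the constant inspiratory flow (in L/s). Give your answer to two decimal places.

1.08

flow = (PIP − Pplat) / Raw = 30.0 / 27.7 = 1.083 L/s.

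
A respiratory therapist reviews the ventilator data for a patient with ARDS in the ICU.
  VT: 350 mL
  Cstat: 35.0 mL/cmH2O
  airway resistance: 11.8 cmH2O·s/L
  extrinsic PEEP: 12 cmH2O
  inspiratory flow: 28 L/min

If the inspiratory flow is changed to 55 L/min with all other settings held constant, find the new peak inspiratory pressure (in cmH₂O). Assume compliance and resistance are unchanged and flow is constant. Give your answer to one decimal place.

32.8

Flow: 28 L/min ÷ 60 = 0.4667 L/s.
New flow: 55 L/min ÷ 60 = 0.9167 L/s.
PIP = Vt/C + R·V̇ + PEEP (constant-flow equation of motion).
Only the resistive term changes: ΔPIP = R × ΔV̇ = 11.8 × (0.9167 − 0.4667) = 11.8 × 0.45 = 5.31 cmH2O.
Original PIP = 350/35.0 + 11.8×0.4667 + 12 = 27.507 cmH2O; new PIP = 27.507 + (5.31) = 32.817 cmH2O.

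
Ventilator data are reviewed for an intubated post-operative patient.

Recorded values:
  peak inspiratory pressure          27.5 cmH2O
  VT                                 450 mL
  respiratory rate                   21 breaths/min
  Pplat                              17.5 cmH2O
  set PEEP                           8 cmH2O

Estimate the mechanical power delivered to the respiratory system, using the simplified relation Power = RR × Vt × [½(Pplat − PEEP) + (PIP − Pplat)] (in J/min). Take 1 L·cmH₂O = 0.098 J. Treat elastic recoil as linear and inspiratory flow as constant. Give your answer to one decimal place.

13.7

Per-breath work = Vt × [½(Pplat−PEEP) + (PIP−Pplat)] = 0.450 × [0.5×9.5 + 10.0] = 0.450 × 14.75 = 6.638 L·cmH2O.
Power = 21 × 6.638 = 139.4 L·cmH2O/min.
× 0.098 J/(L·cmH2O) → 13.661 J/min.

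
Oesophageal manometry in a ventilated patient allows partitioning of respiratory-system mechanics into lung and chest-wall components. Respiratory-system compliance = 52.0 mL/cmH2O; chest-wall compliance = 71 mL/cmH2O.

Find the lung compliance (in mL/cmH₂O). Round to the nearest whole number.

194

1/CL = 1/Crs − 1/Ccw.
1/CL = 1/52.0 − 1/71 = 0.005146.
CL = 194.33 mL/cmH2O.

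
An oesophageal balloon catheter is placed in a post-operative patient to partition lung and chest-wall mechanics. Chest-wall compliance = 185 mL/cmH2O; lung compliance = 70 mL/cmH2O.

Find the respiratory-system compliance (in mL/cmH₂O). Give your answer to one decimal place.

50.8

Lung and chest wall are elastances in series: 1/Crs = 1/CL + 1/Ccw.
1/Crs = 1/70 + 1/185 = 0.01969.
Crs = 50.787 mL/cmH2O.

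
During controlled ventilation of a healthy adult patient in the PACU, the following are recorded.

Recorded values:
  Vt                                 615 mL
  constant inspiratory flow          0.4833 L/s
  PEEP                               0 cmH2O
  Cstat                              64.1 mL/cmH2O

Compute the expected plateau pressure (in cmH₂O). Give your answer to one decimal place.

9.6

Pplat = PEEP + Vt / Cstat = 0 + 615 / 64.1 = 0 + 9.594 = 9.594 cmH2O.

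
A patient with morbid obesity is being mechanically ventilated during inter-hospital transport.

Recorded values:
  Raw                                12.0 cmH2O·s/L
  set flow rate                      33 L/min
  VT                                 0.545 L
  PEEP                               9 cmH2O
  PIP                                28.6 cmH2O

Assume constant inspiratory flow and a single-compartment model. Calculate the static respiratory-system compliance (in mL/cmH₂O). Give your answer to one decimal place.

Flow: 33 L/min ÷ 60 = 0.55 L/s.
Equation of motion (constant flow): PIP = Vt/C + R·V̇ + PEEP.
Vt/C = PIP − R·V̇ − PEEP = 28.6 − 12.0×0.55 − 9 = 28.6 − 6.6 − 9 = 13.0 cmH2O.
C = Vt / 13.0 = 545 / 13.0 = 41.923 mL/cmH2O.

41.9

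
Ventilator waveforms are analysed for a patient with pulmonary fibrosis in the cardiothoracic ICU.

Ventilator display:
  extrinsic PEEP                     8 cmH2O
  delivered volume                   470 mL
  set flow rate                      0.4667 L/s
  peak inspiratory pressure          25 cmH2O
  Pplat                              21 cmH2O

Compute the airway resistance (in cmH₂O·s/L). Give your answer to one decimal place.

8.6

Raw = (PIP − Pplat) / flow = (25 − 21) / 0.4667 = 4.0 / 0.4667 = 8.571 cmH2O·s/L.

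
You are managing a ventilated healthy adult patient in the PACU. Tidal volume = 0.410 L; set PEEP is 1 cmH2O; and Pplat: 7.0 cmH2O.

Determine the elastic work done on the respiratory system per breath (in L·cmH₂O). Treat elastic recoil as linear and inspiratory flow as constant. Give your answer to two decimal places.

Elastic work ≈ ½ × (Pplat − PEEP) × Vt = 0.5 × (7.0 − 1) × 0.410 L = 0.5 × 6.0 × 0.410 = 1.23 L·cmH2O.

1.23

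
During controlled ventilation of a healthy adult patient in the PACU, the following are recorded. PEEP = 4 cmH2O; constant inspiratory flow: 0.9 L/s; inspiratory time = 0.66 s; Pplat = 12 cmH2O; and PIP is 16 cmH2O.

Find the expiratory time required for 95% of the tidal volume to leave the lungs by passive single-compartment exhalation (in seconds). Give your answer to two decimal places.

Vt = flow × Ti = 0.9 L/s × 0.66 s × 1000 mL/L = 594.0 mL.
R = (PIP − Pplat)/V̇ = (16 − 12) / 0.9 = 4.0/0.9 = 4.444 cmH2O·s/L.
C = Vt/(Pplat − PEEP) = 594.0 / (12 − 4) = 594.0/8.0 = 74.25 mL/cmH2O.
τ = R × C = 4.444 × 0.07425 L/cmH2O = 0.33 s.
t = −τ·ln(1 − 0.95) = −0.33·ln(0.05) = 0.9886 s.

0.99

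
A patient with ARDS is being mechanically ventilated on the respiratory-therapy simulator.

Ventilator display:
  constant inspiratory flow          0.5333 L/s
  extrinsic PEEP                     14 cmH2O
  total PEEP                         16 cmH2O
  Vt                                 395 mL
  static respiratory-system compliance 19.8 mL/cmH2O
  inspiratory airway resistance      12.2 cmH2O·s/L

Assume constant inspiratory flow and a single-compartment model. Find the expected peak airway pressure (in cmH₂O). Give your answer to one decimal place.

Total PEEP = 16 cmH2O (set 14 + intrinsic 2); this is the baseline alveolar pressure.
Equation of motion (constant flow): PIP = Vt/C + R·V̇ + PEEP.
PIP = 395/19.8 + 12.2×0.5333 + 16 = 19.949 + 6.506 + 16 = 42.455 cmH2O.

42.5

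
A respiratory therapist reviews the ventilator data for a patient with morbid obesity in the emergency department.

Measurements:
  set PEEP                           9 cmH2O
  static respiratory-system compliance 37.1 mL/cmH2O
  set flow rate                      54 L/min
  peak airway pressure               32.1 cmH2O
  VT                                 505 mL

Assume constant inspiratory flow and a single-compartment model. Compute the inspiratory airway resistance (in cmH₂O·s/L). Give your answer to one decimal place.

Flow: 54 L/min ÷ 60 = 0.9 L/s.
Equation of motion (constant flow): PIP = Vt/C + R·V̇ + PEEP.
R·V̇ = PIP − Vt/C − PEEP = 32.1 − 505/37.1 − 9 = 32.1 − 13.612 − 9 = 9.488 cmH2O.
R = 9.488 / 0.9 = 10.542 cmH2O·s/L.

10.5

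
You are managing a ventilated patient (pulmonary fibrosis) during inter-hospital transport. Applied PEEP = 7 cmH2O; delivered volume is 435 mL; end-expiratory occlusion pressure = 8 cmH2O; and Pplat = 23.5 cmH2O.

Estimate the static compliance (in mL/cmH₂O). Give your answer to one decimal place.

End-expiratory occlusion gives total PEEP = 8 cmH2O (intrinsic PEEP = 8 − 7 = 1). Use total PEEP for the elastic gradient.
Cstat = Vt / (Pplat − PEEPtotal) = 435 / (23.5 − 8) = 435 / 15.5 = 28.065 mL/cmH2O.

28.1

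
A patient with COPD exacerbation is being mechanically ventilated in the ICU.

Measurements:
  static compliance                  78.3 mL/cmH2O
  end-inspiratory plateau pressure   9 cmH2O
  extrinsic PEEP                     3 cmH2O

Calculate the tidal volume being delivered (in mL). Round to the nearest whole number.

Vt = Cstat × (Pplat − PEEP) = 78.3 × (9 − 3) = 78.3 × 6.0 = 469.8 mL.

470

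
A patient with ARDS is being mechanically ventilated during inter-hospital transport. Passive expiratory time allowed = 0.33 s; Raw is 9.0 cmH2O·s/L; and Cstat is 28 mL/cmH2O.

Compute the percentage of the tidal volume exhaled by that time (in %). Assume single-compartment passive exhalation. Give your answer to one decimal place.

73.0

τ = R × C = 9.0 × 28 mL/cmH2O = 9.0 × 0.028 L/cmH2O = 0.252 s.
Passive exhalation: V(t)/V₀ = e^(−t/τ) = e^(−0.33/0.252) = 0.2699.
Fraction exhaled = 1 − 0.2699 = 0.7301 → 73.01%.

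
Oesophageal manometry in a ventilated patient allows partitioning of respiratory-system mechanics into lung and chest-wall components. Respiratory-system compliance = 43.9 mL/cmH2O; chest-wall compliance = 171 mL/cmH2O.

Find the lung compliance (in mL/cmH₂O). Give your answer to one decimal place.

1/CL = 1/Crs − 1/Ccw.
1/CL = 1/43.9 − 1/171 = 0.01693.
CL = 59.067 mL/cmH2O.

59.1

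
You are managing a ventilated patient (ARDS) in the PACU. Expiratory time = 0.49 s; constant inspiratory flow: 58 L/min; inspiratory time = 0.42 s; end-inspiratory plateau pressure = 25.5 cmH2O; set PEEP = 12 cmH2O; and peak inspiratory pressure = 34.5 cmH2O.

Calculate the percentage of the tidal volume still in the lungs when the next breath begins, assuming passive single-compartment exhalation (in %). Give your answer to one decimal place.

Flow: 58 L/min ÷ 60 = 0.9667 L/s.
Vt = flow × Ti = 0.9667 L/s × 0.42 s × 1000 mL/L = 406.01 mL.
R = (PIP − Pplat)/V̇ = (34.5 − 25.5) / 0.9667 = 9.0/0.9667 = 9.31 cmH2O·s/L.
C = Vt/(Pplat − PEEP) = 406.01 / (25.5 − 12) = 406.01/13.5 = 30.075 mL/cmH2O.
τ = R × C = 9.31 × 0.03008 L/cmH2O = 0.28 s.
Fraction remaining at end-expiration = e^(−Te/τ) = e^(−0.49/0.28) = 0.1738 → 17.38%.

17.4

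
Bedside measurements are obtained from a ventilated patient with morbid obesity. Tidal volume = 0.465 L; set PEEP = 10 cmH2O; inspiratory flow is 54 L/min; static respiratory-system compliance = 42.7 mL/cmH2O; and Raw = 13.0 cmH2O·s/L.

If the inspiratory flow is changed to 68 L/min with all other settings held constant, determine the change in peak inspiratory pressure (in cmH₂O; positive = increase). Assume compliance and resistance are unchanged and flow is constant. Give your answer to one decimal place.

3.0

Flow: 54 L/min ÷ 60 = 0.9 L/s.
New flow: 68 L/min ÷ 60 = 1.1333 L/s.
PIP = Vt/C + R·V̇ + PEEP (constant-flow equation of motion).
Only the resistive term changes: ΔPIP = R × ΔV̇ = 13.0 × (1.1333 − 0.9) = 13.0 × 0.2333 = 3.033 cmH2O.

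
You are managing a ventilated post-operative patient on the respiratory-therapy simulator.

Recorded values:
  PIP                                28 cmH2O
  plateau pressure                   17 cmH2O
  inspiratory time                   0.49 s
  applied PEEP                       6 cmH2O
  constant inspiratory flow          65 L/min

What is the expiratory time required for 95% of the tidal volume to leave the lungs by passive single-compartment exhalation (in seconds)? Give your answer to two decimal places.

Flow: 65 L/min ÷ 60 = 1.0833 L/s.
Vt = flow × Ti = 1.0833 L/s × 0.49 s × 1000 mL/L = 530.82 mL.
R = (PIP − Pplat)/V̇ = (28 − 17) / 1.0833 = 11.0/1.0833 = 10.154 cmH2O·s/L.
C = Vt/(Pplat − PEEP) = 530.82 / (17 − 6) = 530.82/11.0 = 48.256 mL/cmH2O.
τ = R × C = 10.154 × 0.04826 L/cmH2O = 0.49 s.
t = −τ·ln(1 − 0.95) = −0.49·ln(0.05) = 1.468 s.

1.47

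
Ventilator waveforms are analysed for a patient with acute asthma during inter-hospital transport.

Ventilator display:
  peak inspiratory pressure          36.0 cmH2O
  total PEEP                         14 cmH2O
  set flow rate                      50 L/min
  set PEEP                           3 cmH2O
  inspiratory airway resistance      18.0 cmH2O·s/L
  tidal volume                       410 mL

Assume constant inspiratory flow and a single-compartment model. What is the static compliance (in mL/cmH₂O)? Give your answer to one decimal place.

Flow: 50 L/min ÷ 60 = 0.8333 L/s.
Total PEEP = 14 cmH2O (set 3 + intrinsic 11); this is the baseline alveolar pressure.
Equation of motion (constant flow): PIP = Vt/C + R·V̇ + PEEP.
Vt/C = PIP − R·V̇ − PEEP = 36.0 − 18.0×0.8333 − 14 = 36.0 − 14.999 − 14 = 7.001 cmH2O.
C = Vt / 7.001 = 410 / 7.001 = 58.563 mL/cmH2O.

58.6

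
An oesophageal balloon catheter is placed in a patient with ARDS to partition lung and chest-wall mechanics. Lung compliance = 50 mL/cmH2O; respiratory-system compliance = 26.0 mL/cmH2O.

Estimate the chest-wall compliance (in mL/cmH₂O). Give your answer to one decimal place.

54.2

1/Ccw = 1/Crs − 1/CL.
1/Ccw = 1/26.0 − 1/50 = 0.01846.
Ccw = 54.171 mL/cmH2O.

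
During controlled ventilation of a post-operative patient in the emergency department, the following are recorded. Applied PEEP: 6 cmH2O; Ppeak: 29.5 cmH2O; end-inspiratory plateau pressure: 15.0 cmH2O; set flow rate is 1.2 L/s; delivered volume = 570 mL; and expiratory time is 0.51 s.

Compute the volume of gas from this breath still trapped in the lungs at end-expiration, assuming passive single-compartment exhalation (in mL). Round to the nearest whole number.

293

R = (PIP − Pplat)/V̇ = (29.5 − 15.0) / 1.2 = 14.5/1.2 = 12.083 cmH2O·s/L.
C = Vt/(Pplat − PEEP) = 570.0 / (15.0 − 6) = 570.0/9.0 = 63.333 mL/cmH2O.
τ = R × C = 12.083 × 0.06333 L/cmH2O = 0.7652 s.
Fraction remaining = e^(−Te/τ) = e^(−0.51/0.7652) = 0.5135.
Trapped volume = 570.0 × 0.5135 = 292.7 mL.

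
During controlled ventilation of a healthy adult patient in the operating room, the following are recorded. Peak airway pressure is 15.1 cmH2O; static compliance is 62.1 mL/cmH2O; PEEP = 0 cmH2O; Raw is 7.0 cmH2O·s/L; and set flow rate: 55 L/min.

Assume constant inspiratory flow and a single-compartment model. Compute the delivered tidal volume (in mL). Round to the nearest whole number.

539

Flow: 55 L/min ÷ 60 = 0.9167 L/s.
Equation of motion (constant flow): PIP = Vt/C + R·V̇ + PEEP.
Vt/C = PIP − R·V̇ − PEEP = 15.1 − 6.417 − 0 = 8.683 cmH2O.
Vt = C × 8.683 = 62.1 × 8.683 = 539.21 mL.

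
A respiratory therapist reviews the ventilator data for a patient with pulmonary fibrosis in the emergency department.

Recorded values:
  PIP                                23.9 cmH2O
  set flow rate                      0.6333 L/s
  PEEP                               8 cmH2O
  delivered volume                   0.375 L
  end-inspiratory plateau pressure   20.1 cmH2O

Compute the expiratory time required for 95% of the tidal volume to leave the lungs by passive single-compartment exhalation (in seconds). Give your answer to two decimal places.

0.56

R = (PIP − Pplat)/V̇ = (23.9 − 20.1) / 0.6333 = 3.8/0.6333 = 6.0 cmH2O·s/L.
C = Vt/(Pplat − PEEP) = 375.0 / (20.1 − 8) = 375.0/12.1 = 30.992 mL/cmH2O.
τ = R × C = 6.0 × 0.03099 L/cmH2O = 0.1859 s.
t = −τ·ln(1 − 0.95) = −0.1859·ln(0.05) = 0.5569 s.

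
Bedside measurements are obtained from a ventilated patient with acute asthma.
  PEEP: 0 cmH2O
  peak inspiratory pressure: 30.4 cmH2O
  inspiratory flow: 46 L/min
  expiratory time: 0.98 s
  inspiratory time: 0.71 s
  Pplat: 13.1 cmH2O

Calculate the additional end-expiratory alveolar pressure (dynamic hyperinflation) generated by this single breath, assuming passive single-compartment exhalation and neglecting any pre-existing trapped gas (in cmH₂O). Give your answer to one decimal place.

Flow: 46 L/min ÷ 60 = 0.7667 L/s.
Vt = flow × Ti = 0.7667 L/s × 0.71 s × 1000 mL/L = 544.36 mL.
R = (PIP − Pplat)/V̇ = (30.4 − 13.1) / 0.7667 = 17.3/0.7667 = 22.564 cmH2O·s/L.
C = Vt/(Pplat − PEEP) = 544.36 / (13.1 − 0) = 544.36/13.1 = 41.554 mL/cmH2O.
τ = R × C = 22.564 × 0.04155 L/cmH2O = 0.9375 s.
Fraction remaining = e^(−Te/τ) = e^(−0.98/0.9375) = 0.3516; trapped volume = 544.36 × 0.3516 = 191.4 mL.
Additional alveolar pressure from trapping ≈ V_trapped / C = 191.4 / 41.554 = 4.606 cmH2O.

4.6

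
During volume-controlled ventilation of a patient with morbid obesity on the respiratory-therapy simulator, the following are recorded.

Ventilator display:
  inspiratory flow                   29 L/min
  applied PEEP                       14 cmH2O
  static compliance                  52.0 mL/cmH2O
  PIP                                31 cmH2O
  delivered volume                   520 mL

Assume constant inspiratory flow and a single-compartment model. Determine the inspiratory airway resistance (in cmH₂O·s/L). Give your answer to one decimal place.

14.5

Flow: 29 L/min ÷ 60 = 0.4833 L/s.
Equation of motion (constant flow): PIP = Vt/C + R·V̇ + PEEP.
R·V̇ = PIP − Vt/C − PEEP = 31 − 520/52.0 − 14 = 31 − 10.0 − 14 = 7.0 cmH2O.
R = 7.0 / 0.4833 = 14.484 cmH2O·s/L.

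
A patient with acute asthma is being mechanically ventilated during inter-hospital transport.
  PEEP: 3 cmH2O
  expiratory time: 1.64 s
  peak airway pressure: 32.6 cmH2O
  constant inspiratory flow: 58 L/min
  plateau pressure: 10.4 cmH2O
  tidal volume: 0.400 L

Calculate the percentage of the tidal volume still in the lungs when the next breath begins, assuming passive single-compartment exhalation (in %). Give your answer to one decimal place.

26.7

Flow: 58 L/min ÷ 60 = 0.9667 L/s.
R = (PIP − Pplat)/V̇ = (32.6 − 10.4) / 0.9667 = 22.2/0.9667 = 22.965 cmH2O·s/L.
C = Vt/(Pplat − PEEP) = 400.0 / (10.4 − 3) = 400.0/7.4 = 54.054 mL/cmH2O.
τ = R × C = 22.965 × 0.05405 L/cmH2O = 1.241 s.
Fraction remaining at end-expiration = e^(−Te/τ) = e^(−1.64/1.241) = 0.2667 → 26.67%.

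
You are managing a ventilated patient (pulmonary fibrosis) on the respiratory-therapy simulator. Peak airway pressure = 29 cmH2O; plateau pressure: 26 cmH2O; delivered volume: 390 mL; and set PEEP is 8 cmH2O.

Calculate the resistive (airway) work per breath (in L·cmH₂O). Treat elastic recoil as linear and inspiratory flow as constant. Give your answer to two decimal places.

With constant inspiratory flow the resistive pressure is constant at PIP − Pplat = 29 − 26 = 3.0 cmH2O, so resistive work = 3.0 × 0.390 = 1.17 L·cmH2O.

1.17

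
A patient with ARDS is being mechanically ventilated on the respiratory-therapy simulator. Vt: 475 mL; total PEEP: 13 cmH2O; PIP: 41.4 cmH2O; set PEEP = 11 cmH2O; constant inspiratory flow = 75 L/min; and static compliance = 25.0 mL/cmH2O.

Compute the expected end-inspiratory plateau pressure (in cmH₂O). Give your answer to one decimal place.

32.0

End-expiratory occlusion gives total PEEP = 13 cmH2O (intrinsic PEEP = 13 − 11 = 2). Use total PEEP for the elastic gradient.
Pplat = PEEPtotal + Vt / Cstat = 13 + 475 / 25.0 = 13 + 19.0 = 32.0 cmH2O.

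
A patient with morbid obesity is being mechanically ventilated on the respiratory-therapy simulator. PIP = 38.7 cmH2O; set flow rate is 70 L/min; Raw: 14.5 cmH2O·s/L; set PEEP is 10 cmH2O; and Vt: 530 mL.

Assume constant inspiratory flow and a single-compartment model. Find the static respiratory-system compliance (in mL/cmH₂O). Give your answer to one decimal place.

45.0

Flow: 70 L/min ÷ 60 = 1.1667 L/s.
Equation of motion (constant flow): PIP = Vt/C + R·V̇ + PEEP.
Vt/C = PIP − R·V̇ − PEEP = 38.7 − 14.5×1.1667 − 10 = 38.7 − 16.917 − 10 = 11.783 cmH2O.
C = Vt / 11.783 = 530 / 11.783 = 44.98 mL/cmH2O.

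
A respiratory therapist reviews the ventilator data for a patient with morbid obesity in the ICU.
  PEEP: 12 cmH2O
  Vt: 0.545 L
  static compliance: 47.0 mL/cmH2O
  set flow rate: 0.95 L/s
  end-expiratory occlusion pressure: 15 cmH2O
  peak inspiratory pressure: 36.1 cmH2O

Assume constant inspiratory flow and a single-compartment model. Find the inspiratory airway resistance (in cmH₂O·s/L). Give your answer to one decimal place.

Total PEEP = 15 cmH2O (set 12 + intrinsic 3); this is the baseline alveolar pressure.
Equation of motion (constant flow): PIP = Vt/C + R·V̇ + PEEP.
R·V̇ = PIP − Vt/C − PEEP = 36.1 − 545/47.0 − 15 = 36.1 − 11.596 − 15 = 9.504 cmH2O.
R = 9.504 / 0.95 = 10.004 cmH2O·s/L.

10.0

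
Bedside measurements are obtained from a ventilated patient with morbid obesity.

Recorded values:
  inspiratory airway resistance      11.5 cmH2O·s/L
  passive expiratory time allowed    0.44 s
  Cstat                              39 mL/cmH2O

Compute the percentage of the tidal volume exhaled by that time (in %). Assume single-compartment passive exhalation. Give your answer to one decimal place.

62.5

τ = R × C = 11.5 × 39 mL/cmH2O = 11.5 × 0.039 L/cmH2O = 0.4485 s.
Passive exhalation: V(t)/V₀ = e^(−t/τ) = e^(−0.44/0.4485) = 0.3749.
Fraction exhaled = 1 − 0.3749 = 0.6251 → 62.51%.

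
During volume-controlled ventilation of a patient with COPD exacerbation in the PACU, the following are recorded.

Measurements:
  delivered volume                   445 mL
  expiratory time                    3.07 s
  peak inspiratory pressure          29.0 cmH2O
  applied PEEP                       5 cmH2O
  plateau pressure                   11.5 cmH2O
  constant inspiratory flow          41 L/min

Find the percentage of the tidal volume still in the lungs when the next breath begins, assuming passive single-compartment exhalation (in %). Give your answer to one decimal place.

Flow: 41 L/min ÷ 60 = 0.6833 L/s.
R = (PIP − Pplat)/V̇ = (29.0 − 11.5) / 0.6833 = 17.5/0.6833 = 25.611 cmH2O·s/L.
C = Vt/(Pplat − PEEP) = 445.0 / (11.5 − 5) = 445.0/6.5 = 68.462 mL/cmH2O.
τ = R × C = 25.611 × 0.06846 L/cmH2O = 1.753 s.
Fraction remaining at end-expiration = e^(−Te/τ) = e^(−3.07/1.753) = 0.1736 → 17.36%.

17.4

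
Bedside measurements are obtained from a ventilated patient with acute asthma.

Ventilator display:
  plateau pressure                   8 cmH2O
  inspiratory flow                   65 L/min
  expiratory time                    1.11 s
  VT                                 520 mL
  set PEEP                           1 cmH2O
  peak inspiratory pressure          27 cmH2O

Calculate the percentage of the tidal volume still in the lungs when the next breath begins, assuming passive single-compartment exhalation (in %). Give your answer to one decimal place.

42.7

Flow: 65 L/min ÷ 60 = 1.0833 L/s.
R = (PIP − Pplat)/V̇ = (27 − 8) / 1.0833 = 19.0/1.0833 = 17.539 cmH2O·s/L.
C = Vt/(Pplat − PEEP) = 520.0 / (8 − 1) = 520.0/7.0 = 74.286 mL/cmH2O.
τ = R × C = 17.539 × 0.07429 L/cmH2O = 1.303 s.
Fraction remaining at end-expiration = e^(−Te/τ) = e^(−1.11/1.303) = 0.4266 → 42.66%.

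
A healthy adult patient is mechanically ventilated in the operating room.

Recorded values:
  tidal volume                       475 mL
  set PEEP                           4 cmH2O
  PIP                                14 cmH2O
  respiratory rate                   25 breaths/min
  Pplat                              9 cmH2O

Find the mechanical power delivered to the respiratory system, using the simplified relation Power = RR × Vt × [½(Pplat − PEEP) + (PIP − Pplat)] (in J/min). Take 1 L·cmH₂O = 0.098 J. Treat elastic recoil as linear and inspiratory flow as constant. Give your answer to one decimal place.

8.7

Per-breath work = Vt × [½(Pplat−PEEP) + (PIP−Pplat)] = 0.475 × [0.5×5.0 + 5.0] = 0.475 × 7.5 = 3.563 L·cmH2O.
Power = 25 × 3.563 = 89.075 L·cmH2O/min.
× 0.098 J/(L·cmH2O) → 8.729 J/min.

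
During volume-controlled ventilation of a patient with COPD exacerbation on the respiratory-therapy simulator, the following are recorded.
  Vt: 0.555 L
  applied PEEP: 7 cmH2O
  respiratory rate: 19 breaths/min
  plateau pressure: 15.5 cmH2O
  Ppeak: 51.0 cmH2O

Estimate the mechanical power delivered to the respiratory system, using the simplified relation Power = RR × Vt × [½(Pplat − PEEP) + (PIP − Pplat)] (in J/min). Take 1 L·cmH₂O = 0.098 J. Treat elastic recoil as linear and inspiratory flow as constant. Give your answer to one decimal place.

Per-breath work = Vt × [½(Pplat−PEEP) + (PIP−Pplat)] = 0.555 × [0.5×8.5 + 35.5] = 0.555 × 39.75 = 22.061 L·cmH2O.
Power = 19 × 22.061 = 419.16 L·cmH2O/min.
× 0.098 J/(L·cmH2O) → 41.078 J/min.

41.1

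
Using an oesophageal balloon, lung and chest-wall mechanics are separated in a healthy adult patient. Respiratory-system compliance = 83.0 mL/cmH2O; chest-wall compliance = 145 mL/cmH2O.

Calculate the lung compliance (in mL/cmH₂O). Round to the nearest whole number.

1/CL = 1/Crs − 1/Ccw.
1/CL = 1/83.0 − 1/145 = 0.005152.
CL = 194.1 mL/cmH2O.

194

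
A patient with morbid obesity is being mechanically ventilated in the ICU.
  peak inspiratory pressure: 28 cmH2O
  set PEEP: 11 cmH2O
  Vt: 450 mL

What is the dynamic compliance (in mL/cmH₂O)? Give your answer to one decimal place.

26.5

Dynamic compliance = Vt / (PIP − PEEP) = 450 / (28 − 11) = 450 / 17.0 = 26.471 mL/cmH2O.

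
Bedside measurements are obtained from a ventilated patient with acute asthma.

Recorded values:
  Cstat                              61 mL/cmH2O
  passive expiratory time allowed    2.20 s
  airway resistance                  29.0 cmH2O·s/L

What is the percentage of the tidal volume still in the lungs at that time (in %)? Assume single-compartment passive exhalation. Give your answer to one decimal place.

28.8

τ = R × C = 29.0 × 61 mL/cmH2O = 29.0 × 0.061 L/cmH2O = 1.769 s.
Passive exhalation: V(t)/V₀ = e^(−t/τ) = e^(−2.20/1.769) = 0.2883.
Fraction remaining = 0.2883 → 28.83%.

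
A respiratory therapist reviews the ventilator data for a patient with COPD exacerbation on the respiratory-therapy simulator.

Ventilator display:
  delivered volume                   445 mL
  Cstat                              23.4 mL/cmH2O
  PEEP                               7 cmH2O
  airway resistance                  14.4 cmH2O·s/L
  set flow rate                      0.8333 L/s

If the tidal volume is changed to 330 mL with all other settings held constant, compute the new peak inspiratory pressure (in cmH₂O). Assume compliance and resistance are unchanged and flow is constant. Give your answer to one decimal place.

33.1

PIP = Vt/C + R·V̇ + PEEP (constant-flow equation of motion).
Only the elastic term changes: ΔPIP = ΔVt / C = (330 − 445) / 23.4 = -4.915 cmH2O.
Original PIP = 445/23.4 + 14.4×0.8333 + 7 = 38.017 cmH2O; new PIP = 38.017 + (-4.915) = 33.102 cmH2O.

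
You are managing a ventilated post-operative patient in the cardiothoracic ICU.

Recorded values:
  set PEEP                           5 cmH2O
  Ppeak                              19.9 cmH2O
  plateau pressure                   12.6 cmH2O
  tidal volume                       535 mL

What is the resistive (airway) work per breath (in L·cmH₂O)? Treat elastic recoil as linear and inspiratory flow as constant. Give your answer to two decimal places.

3.91

With constant inspiratory flow the resistive pressure is constant at PIP − Pplat = 19.9 − 12.6 = 7.3 cmH2O, so resistive work = 7.3 × 0.535 = 3.906 L·cmH2O.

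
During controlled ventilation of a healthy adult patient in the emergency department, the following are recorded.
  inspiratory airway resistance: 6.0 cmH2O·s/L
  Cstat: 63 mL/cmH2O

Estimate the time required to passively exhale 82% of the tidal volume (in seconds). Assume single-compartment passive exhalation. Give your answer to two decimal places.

0.65

τ = R × C = 6.0 × 63 mL/cmH2O = 6.0 × 0.063 L/cmH2O = 0.378 s.
Exhaled fraction f = 1 − e^(−t/τ) → t = −τ·ln(1 − f) = −0.378·ln(0.18) = 0.6482 s.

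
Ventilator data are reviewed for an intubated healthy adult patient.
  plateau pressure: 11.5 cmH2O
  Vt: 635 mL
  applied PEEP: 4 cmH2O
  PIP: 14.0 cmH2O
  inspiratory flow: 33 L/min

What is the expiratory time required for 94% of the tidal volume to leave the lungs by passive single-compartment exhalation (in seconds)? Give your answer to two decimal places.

1.08

Flow: 33 L/min ÷ 60 = 0.55 L/s.
R = (PIP − Pplat)/V̇ = (14.0 − 11.5) / 0.55 = 2.5/0.55 = 4.545 cmH2O·s/L.
C = Vt/(Pplat − PEEP) = 635.0 / (11.5 − 4) = 635.0/7.5 = 84.667 mL/cmH2O.
τ = R × C = 4.545 × 0.08467 L/cmH2O = 0.3848 s.
t = −τ·ln(1 − 0.94) = −0.3848·ln(0.06) = 1.083 s.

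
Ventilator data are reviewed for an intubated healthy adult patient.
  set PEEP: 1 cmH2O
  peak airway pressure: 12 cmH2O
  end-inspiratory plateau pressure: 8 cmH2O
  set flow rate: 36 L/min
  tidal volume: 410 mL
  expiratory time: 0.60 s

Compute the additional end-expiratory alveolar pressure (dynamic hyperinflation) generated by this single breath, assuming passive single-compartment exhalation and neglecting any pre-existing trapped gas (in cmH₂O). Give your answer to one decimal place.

1.5

Flow: 36 L/min ÷ 60 = 0.6 L/s.
R = (PIP − Pplat)/V̇ = (12 − 8) / 0.6 = 4.0/0.6 = 6.667 cmH2O·s/L.
C = Vt/(Pplat − PEEP) = 410.0 / (8 − 1) = 410.0/7.0 = 58.571 mL/cmH2O.
τ = R × C = 6.667 × 0.05857 L/cmH2O = 0.3905 s.
Fraction remaining = e^(−Te/τ) = e^(−0.60/0.3905) = 0.2151; trapped volume = 410.0 × 0.2151 = 88.191 mL.
Additional alveolar pressure from trapping ≈ V_trapped / C = 88.191 / 58.571 = 1.506 cmH2O.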